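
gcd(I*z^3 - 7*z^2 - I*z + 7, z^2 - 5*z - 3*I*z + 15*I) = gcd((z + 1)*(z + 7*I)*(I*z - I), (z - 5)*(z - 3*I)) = 1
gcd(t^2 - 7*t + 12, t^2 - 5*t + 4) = t - 4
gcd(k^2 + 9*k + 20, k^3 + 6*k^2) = 1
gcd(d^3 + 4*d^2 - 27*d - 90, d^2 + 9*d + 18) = d^2 + 9*d + 18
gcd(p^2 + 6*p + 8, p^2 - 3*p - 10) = p + 2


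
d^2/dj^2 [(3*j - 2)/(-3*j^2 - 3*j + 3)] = 2*(-3*j^3 + 6*j^2 - 3*j + 1)/(3*(j^6 + 3*j^5 - 5*j^3 + 3*j - 1))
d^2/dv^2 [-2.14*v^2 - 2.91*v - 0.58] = -4.28000000000000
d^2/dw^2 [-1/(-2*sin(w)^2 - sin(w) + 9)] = (-16*sin(w)^4 - 6*sin(w)^3 - 49*sin(w)^2 + 3*sin(w) + 38)/(sin(w) - cos(2*w) - 8)^3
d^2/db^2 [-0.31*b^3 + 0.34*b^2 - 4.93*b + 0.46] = 0.68 - 1.86*b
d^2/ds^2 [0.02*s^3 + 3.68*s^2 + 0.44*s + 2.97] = 0.12*s + 7.36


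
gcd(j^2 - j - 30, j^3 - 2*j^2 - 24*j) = j - 6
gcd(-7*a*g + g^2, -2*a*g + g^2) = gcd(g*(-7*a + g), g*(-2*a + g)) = g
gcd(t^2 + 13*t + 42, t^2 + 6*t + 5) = 1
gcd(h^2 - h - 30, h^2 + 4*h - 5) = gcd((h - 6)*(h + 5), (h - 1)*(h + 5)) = h + 5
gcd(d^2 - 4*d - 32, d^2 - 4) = 1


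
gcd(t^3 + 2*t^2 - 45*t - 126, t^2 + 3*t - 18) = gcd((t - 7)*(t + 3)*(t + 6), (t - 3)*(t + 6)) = t + 6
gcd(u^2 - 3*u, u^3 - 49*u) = u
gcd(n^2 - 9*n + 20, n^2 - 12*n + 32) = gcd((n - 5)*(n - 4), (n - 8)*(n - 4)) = n - 4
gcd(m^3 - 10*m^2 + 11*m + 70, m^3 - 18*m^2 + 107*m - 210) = m^2 - 12*m + 35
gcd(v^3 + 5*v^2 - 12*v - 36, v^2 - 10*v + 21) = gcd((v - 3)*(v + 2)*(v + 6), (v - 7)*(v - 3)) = v - 3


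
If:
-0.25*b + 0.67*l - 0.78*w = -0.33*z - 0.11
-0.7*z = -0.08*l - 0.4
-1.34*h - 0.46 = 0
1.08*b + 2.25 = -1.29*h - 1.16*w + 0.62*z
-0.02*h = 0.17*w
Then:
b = -1.45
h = -0.34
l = -0.89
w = 0.04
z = 0.47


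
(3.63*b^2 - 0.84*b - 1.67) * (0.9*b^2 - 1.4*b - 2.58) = 3.267*b^4 - 5.838*b^3 - 9.6924*b^2 + 4.5052*b + 4.3086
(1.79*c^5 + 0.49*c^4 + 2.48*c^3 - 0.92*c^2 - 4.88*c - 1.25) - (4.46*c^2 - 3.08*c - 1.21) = 1.79*c^5 + 0.49*c^4 + 2.48*c^3 - 5.38*c^2 - 1.8*c - 0.04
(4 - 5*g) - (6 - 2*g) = -3*g - 2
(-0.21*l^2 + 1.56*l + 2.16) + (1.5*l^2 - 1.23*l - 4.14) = 1.29*l^2 + 0.33*l - 1.98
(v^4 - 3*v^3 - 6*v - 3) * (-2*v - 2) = -2*v^5 + 4*v^4 + 6*v^3 + 12*v^2 + 18*v + 6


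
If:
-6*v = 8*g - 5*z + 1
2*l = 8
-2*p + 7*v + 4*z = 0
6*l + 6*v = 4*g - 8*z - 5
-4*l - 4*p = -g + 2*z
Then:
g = 99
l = 4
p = -1241/52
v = -1503/26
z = 1160/13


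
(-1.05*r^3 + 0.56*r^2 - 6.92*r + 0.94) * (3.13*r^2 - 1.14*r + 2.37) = -3.2865*r^5 + 2.9498*r^4 - 24.7865*r^3 + 12.1582*r^2 - 17.472*r + 2.2278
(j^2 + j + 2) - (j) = j^2 + 2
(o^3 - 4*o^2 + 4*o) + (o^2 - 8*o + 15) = o^3 - 3*o^2 - 4*o + 15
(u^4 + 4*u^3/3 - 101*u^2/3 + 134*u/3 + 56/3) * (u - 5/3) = u^5 - u^4/3 - 323*u^3/9 + 907*u^2/9 - 502*u/9 - 280/9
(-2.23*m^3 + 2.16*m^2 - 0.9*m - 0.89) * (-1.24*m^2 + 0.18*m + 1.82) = 2.7652*m^5 - 3.0798*m^4 - 2.5538*m^3 + 4.8728*m^2 - 1.7982*m - 1.6198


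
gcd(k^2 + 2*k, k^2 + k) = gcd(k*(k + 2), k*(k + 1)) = k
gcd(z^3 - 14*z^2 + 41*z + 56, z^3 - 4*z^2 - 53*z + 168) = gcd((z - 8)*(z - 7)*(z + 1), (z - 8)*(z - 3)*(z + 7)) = z - 8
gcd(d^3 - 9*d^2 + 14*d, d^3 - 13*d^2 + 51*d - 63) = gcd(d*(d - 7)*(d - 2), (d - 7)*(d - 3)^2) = d - 7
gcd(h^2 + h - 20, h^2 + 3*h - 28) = h - 4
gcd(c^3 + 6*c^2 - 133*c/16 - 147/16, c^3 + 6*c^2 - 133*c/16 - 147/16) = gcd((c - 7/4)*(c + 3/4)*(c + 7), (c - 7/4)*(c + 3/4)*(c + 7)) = c^3 + 6*c^2 - 133*c/16 - 147/16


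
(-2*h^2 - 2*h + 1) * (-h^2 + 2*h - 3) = 2*h^4 - 2*h^3 + h^2 + 8*h - 3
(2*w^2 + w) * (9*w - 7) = 18*w^3 - 5*w^2 - 7*w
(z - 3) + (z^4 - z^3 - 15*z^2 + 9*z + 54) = z^4 - z^3 - 15*z^2 + 10*z + 51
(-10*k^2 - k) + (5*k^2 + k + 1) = 1 - 5*k^2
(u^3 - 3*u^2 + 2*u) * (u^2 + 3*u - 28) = u^5 - 35*u^3 + 90*u^2 - 56*u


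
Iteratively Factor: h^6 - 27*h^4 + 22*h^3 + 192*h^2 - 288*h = (h - 2)*(h^5 + 2*h^4 - 23*h^3 - 24*h^2 + 144*h) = (h - 3)*(h - 2)*(h^4 + 5*h^3 - 8*h^2 - 48*h) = (h - 3)*(h - 2)*(h + 4)*(h^3 + h^2 - 12*h) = h*(h - 3)*(h - 2)*(h + 4)*(h^2 + h - 12) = h*(h - 3)^2*(h - 2)*(h + 4)*(h + 4)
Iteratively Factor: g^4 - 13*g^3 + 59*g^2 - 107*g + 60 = (g - 3)*(g^3 - 10*g^2 + 29*g - 20) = (g - 5)*(g - 3)*(g^2 - 5*g + 4) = (g - 5)*(g - 3)*(g - 1)*(g - 4)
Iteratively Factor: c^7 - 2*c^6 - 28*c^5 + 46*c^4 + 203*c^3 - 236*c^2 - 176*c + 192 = (c - 1)*(c^6 - c^5 - 29*c^4 + 17*c^3 + 220*c^2 - 16*c - 192) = (c - 1)*(c + 3)*(c^5 - 4*c^4 - 17*c^3 + 68*c^2 + 16*c - 64) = (c - 4)*(c - 1)*(c + 3)*(c^4 - 17*c^2 + 16) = (c - 4)^2*(c - 1)*(c + 3)*(c^3 + 4*c^2 - c - 4) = (c - 4)^2*(c - 1)*(c + 1)*(c + 3)*(c^2 + 3*c - 4) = (c - 4)^2*(c - 1)^2*(c + 1)*(c + 3)*(c + 4)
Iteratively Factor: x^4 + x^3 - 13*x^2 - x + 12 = (x - 1)*(x^3 + 2*x^2 - 11*x - 12) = (x - 1)*(x + 4)*(x^2 - 2*x - 3) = (x - 3)*(x - 1)*(x + 4)*(x + 1)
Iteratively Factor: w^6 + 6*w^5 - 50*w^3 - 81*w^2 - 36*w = (w)*(w^5 + 6*w^4 - 50*w^2 - 81*w - 36) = w*(w + 4)*(w^4 + 2*w^3 - 8*w^2 - 18*w - 9) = w*(w + 1)*(w + 4)*(w^3 + w^2 - 9*w - 9) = w*(w + 1)^2*(w + 4)*(w^2 - 9) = w*(w + 1)^2*(w + 3)*(w + 4)*(w - 3)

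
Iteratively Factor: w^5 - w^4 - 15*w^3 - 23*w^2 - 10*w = (w + 2)*(w^4 - 3*w^3 - 9*w^2 - 5*w) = (w + 1)*(w + 2)*(w^3 - 4*w^2 - 5*w) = (w + 1)^2*(w + 2)*(w^2 - 5*w) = w*(w + 1)^2*(w + 2)*(w - 5)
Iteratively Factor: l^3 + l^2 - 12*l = (l + 4)*(l^2 - 3*l) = (l - 3)*(l + 4)*(l)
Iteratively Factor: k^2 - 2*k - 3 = (k + 1)*(k - 3)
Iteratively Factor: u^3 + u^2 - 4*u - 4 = (u - 2)*(u^2 + 3*u + 2) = (u - 2)*(u + 1)*(u + 2)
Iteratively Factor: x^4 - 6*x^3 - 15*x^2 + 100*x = (x - 5)*(x^3 - x^2 - 20*x) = (x - 5)*(x + 4)*(x^2 - 5*x) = x*(x - 5)*(x + 4)*(x - 5)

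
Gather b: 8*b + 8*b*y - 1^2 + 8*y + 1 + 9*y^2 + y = b*(8*y + 8) + 9*y^2 + 9*y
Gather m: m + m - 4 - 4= 2*m - 8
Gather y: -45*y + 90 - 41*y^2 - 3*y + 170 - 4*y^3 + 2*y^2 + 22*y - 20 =-4*y^3 - 39*y^2 - 26*y + 240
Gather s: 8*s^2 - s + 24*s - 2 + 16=8*s^2 + 23*s + 14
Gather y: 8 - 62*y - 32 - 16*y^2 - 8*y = -16*y^2 - 70*y - 24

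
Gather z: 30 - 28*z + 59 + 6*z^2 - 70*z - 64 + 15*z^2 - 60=21*z^2 - 98*z - 35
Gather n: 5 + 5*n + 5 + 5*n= 10*n + 10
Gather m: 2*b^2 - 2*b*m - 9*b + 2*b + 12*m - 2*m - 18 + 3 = 2*b^2 - 7*b + m*(10 - 2*b) - 15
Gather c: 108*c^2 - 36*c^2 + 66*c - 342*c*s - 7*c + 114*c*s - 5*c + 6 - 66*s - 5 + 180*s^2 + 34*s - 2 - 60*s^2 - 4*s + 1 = 72*c^2 + c*(54 - 228*s) + 120*s^2 - 36*s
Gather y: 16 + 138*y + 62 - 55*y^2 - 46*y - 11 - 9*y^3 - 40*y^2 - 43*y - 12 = -9*y^3 - 95*y^2 + 49*y + 55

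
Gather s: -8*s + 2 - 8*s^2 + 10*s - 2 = -8*s^2 + 2*s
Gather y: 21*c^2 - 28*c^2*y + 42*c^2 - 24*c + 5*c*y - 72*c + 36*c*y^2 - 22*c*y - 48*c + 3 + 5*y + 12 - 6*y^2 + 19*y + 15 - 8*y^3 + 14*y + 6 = 63*c^2 - 144*c - 8*y^3 + y^2*(36*c - 6) + y*(-28*c^2 - 17*c + 38) + 36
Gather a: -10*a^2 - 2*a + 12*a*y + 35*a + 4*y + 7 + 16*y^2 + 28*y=-10*a^2 + a*(12*y + 33) + 16*y^2 + 32*y + 7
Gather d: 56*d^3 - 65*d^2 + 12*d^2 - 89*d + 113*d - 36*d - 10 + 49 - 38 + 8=56*d^3 - 53*d^2 - 12*d + 9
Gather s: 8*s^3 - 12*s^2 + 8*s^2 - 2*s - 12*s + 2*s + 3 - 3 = 8*s^3 - 4*s^2 - 12*s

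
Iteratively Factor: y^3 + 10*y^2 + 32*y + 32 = (y + 4)*(y^2 + 6*y + 8) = (y + 4)^2*(y + 2)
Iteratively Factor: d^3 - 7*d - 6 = (d + 2)*(d^2 - 2*d - 3) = (d + 1)*(d + 2)*(d - 3)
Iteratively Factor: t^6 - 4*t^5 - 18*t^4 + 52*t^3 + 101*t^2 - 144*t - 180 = (t + 2)*(t^5 - 6*t^4 - 6*t^3 + 64*t^2 - 27*t - 90) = (t + 2)*(t + 3)*(t^4 - 9*t^3 + 21*t^2 + t - 30) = (t - 3)*(t + 2)*(t + 3)*(t^3 - 6*t^2 + 3*t + 10) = (t - 3)*(t + 1)*(t + 2)*(t + 3)*(t^2 - 7*t + 10) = (t - 3)*(t - 2)*(t + 1)*(t + 2)*(t + 3)*(t - 5)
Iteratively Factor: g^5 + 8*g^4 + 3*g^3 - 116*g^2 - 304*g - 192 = (g + 3)*(g^4 + 5*g^3 - 12*g^2 - 80*g - 64) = (g + 3)*(g + 4)*(g^3 + g^2 - 16*g - 16) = (g + 1)*(g + 3)*(g + 4)*(g^2 - 16) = (g - 4)*(g + 1)*(g + 3)*(g + 4)*(g + 4)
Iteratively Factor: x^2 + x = (x)*(x + 1)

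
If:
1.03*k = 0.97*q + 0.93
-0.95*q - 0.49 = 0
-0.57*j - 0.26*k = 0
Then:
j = -0.19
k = 0.42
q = -0.52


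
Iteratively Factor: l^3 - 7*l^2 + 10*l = (l - 5)*(l^2 - 2*l) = (l - 5)*(l - 2)*(l)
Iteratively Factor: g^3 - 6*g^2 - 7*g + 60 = (g + 3)*(g^2 - 9*g + 20) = (g - 5)*(g + 3)*(g - 4)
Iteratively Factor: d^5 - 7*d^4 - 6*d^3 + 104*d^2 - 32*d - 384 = (d - 4)*(d^4 - 3*d^3 - 18*d^2 + 32*d + 96) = (d - 4)*(d + 2)*(d^3 - 5*d^2 - 8*d + 48) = (d - 4)^2*(d + 2)*(d^2 - d - 12) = (d - 4)^2*(d + 2)*(d + 3)*(d - 4)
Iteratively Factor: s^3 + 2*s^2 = (s + 2)*(s^2) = s*(s + 2)*(s)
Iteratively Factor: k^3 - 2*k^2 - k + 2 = (k + 1)*(k^2 - 3*k + 2) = (k - 2)*(k + 1)*(k - 1)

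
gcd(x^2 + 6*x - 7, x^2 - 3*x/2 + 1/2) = x - 1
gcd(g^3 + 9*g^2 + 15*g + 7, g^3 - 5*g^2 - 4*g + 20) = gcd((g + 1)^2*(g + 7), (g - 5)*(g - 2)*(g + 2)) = 1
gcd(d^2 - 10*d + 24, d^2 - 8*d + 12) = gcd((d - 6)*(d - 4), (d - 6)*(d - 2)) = d - 6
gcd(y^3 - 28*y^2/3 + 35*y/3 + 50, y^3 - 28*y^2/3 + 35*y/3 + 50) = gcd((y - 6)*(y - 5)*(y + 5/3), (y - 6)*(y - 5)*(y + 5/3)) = y^3 - 28*y^2/3 + 35*y/3 + 50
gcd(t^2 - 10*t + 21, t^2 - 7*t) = t - 7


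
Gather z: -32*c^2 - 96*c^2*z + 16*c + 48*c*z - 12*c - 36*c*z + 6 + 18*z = -32*c^2 + 4*c + z*(-96*c^2 + 12*c + 18) + 6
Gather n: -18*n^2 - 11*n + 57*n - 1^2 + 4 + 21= -18*n^2 + 46*n + 24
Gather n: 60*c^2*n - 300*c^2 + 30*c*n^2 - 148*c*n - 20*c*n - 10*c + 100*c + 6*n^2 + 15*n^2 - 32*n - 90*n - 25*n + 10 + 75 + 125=-300*c^2 + 90*c + n^2*(30*c + 21) + n*(60*c^2 - 168*c - 147) + 210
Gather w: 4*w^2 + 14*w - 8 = 4*w^2 + 14*w - 8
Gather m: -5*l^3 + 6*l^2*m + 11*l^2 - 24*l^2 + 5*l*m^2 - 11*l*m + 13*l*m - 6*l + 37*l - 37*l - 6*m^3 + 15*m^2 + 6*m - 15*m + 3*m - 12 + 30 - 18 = -5*l^3 - 13*l^2 - 6*l - 6*m^3 + m^2*(5*l + 15) + m*(6*l^2 + 2*l - 6)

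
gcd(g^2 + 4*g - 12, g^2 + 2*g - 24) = g + 6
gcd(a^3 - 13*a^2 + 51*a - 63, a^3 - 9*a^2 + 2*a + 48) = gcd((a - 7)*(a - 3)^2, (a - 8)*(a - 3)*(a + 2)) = a - 3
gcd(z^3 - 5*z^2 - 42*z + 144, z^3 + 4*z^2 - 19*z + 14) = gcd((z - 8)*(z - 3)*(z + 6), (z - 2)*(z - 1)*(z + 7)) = 1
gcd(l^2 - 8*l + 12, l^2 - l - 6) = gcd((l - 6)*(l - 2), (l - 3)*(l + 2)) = 1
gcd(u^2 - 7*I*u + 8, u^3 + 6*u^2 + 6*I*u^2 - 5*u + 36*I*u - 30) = u + I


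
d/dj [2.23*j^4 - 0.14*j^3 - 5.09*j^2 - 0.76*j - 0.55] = 8.92*j^3 - 0.42*j^2 - 10.18*j - 0.76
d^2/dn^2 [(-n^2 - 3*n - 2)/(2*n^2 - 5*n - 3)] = 4*(-11*n^3 - 21*n^2 + 3*n - 13)/(8*n^6 - 60*n^5 + 114*n^4 + 55*n^3 - 171*n^2 - 135*n - 27)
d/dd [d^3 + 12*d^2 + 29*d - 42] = 3*d^2 + 24*d + 29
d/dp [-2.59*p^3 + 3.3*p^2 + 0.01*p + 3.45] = -7.77*p^2 + 6.6*p + 0.01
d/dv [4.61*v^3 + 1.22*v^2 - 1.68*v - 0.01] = 13.83*v^2 + 2.44*v - 1.68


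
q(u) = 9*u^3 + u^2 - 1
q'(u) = 27*u^2 + 2*u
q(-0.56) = -2.27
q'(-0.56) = 7.35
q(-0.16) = -1.01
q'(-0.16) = 0.37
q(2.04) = 79.57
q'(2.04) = 116.44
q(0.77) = 3.70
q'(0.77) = 17.55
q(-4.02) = -569.52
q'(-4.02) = 428.29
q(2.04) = 79.57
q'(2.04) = 116.44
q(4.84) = 1042.84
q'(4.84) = 642.17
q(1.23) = 17.26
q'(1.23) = 43.31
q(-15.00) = -30151.00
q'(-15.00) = 6045.00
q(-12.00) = -15409.00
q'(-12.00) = 3864.00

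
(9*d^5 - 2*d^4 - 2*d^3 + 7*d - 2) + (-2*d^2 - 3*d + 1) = 9*d^5 - 2*d^4 - 2*d^3 - 2*d^2 + 4*d - 1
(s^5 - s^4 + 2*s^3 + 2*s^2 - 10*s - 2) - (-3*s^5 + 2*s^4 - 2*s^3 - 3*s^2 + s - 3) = 4*s^5 - 3*s^4 + 4*s^3 + 5*s^2 - 11*s + 1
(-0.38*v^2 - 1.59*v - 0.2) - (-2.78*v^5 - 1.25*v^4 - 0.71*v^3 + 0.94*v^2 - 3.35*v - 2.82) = 2.78*v^5 + 1.25*v^4 + 0.71*v^3 - 1.32*v^2 + 1.76*v + 2.62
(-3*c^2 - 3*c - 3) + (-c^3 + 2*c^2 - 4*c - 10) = -c^3 - c^2 - 7*c - 13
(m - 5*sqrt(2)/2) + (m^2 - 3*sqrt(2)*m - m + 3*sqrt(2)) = m^2 - 3*sqrt(2)*m + sqrt(2)/2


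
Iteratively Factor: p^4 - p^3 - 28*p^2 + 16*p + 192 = (p - 4)*(p^3 + 3*p^2 - 16*p - 48) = (p - 4)^2*(p^2 + 7*p + 12) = (p - 4)^2*(p + 3)*(p + 4)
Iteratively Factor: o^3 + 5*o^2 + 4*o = (o + 4)*(o^2 + o) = (o + 1)*(o + 4)*(o)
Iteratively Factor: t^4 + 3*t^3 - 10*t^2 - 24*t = (t + 4)*(t^3 - t^2 - 6*t) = (t - 3)*(t + 4)*(t^2 + 2*t) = (t - 3)*(t + 2)*(t + 4)*(t)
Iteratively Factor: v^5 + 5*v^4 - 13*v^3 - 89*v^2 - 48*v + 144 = (v + 3)*(v^4 + 2*v^3 - 19*v^2 - 32*v + 48) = (v - 4)*(v + 3)*(v^3 + 6*v^2 + 5*v - 12) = (v - 4)*(v + 3)*(v + 4)*(v^2 + 2*v - 3) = (v - 4)*(v + 3)^2*(v + 4)*(v - 1)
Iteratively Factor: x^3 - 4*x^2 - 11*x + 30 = (x - 5)*(x^2 + x - 6) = (x - 5)*(x + 3)*(x - 2)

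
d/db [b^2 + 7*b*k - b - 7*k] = 2*b + 7*k - 1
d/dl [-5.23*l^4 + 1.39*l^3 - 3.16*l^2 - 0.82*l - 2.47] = -20.92*l^3 + 4.17*l^2 - 6.32*l - 0.82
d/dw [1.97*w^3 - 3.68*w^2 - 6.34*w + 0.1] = 5.91*w^2 - 7.36*w - 6.34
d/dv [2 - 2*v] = -2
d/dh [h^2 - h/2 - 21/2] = 2*h - 1/2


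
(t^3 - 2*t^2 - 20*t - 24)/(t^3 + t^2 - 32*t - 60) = (t + 2)/(t + 5)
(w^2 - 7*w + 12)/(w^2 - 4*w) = (w - 3)/w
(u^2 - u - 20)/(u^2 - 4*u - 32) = (u - 5)/(u - 8)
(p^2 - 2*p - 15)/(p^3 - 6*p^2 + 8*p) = (p^2 - 2*p - 15)/(p*(p^2 - 6*p + 8))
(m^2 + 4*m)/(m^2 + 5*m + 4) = m/(m + 1)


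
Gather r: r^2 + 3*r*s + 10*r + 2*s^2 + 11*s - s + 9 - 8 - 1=r^2 + r*(3*s + 10) + 2*s^2 + 10*s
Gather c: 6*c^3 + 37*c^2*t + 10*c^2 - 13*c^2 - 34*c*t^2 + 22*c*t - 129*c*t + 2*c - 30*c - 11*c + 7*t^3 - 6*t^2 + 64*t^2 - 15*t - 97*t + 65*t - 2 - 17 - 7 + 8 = 6*c^3 + c^2*(37*t - 3) + c*(-34*t^2 - 107*t - 39) + 7*t^3 + 58*t^2 - 47*t - 18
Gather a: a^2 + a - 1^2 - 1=a^2 + a - 2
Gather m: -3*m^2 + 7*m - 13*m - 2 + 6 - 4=-3*m^2 - 6*m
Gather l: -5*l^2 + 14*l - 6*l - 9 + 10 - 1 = -5*l^2 + 8*l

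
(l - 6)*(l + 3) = l^2 - 3*l - 18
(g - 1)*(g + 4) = g^2 + 3*g - 4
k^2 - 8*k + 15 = (k - 5)*(k - 3)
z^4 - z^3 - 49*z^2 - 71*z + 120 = (z - 8)*(z - 1)*(z + 3)*(z + 5)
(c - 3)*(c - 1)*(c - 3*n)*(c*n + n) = c^4*n - 3*c^3*n^2 - 3*c^3*n + 9*c^2*n^2 - c^2*n + 3*c*n^2 + 3*c*n - 9*n^2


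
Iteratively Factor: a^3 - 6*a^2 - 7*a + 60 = (a - 4)*(a^2 - 2*a - 15) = (a - 5)*(a - 4)*(a + 3)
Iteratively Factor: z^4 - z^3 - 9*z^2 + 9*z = (z - 3)*(z^3 + 2*z^2 - 3*z) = z*(z - 3)*(z^2 + 2*z - 3) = z*(z - 3)*(z - 1)*(z + 3)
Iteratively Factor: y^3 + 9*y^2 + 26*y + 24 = (y + 2)*(y^2 + 7*y + 12) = (y + 2)*(y + 3)*(y + 4)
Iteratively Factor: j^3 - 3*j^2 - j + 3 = (j - 1)*(j^2 - 2*j - 3) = (j - 1)*(j + 1)*(j - 3)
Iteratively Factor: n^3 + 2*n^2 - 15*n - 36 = (n - 4)*(n^2 + 6*n + 9) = (n - 4)*(n + 3)*(n + 3)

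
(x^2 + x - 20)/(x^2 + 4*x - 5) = (x - 4)/(x - 1)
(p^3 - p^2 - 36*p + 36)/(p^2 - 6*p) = p + 5 - 6/p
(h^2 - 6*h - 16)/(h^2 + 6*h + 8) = (h - 8)/(h + 4)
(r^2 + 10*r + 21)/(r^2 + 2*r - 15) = (r^2 + 10*r + 21)/(r^2 + 2*r - 15)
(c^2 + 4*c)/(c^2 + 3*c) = (c + 4)/(c + 3)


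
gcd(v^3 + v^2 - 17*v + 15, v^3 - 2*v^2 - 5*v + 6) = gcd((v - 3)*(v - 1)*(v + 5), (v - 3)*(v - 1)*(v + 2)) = v^2 - 4*v + 3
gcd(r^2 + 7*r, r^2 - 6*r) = r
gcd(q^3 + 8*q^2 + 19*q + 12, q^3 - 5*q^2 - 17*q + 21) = q + 3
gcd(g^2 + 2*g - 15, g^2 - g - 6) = g - 3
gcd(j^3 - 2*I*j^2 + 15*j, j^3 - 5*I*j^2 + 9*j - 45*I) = j^2 - 2*I*j + 15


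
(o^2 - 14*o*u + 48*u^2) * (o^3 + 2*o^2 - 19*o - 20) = o^5 - 14*o^4*u + 2*o^4 + 48*o^3*u^2 - 28*o^3*u - 19*o^3 + 96*o^2*u^2 + 266*o^2*u - 20*o^2 - 912*o*u^2 + 280*o*u - 960*u^2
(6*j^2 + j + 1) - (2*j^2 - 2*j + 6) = 4*j^2 + 3*j - 5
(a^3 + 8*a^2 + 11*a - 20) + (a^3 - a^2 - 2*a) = 2*a^3 + 7*a^2 + 9*a - 20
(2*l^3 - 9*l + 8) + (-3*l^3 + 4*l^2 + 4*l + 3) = -l^3 + 4*l^2 - 5*l + 11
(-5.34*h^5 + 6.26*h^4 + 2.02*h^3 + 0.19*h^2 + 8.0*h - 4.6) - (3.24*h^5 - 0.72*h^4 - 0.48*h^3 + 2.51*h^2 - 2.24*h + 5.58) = -8.58*h^5 + 6.98*h^4 + 2.5*h^3 - 2.32*h^2 + 10.24*h - 10.18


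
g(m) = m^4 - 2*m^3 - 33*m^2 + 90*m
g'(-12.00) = -6894.00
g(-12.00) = 18360.00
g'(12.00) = 5346.00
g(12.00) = 13608.00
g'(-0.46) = 118.70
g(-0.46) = -48.14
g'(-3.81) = 33.14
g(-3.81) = -500.60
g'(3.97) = -16.30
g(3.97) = -39.55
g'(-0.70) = 131.89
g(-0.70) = -78.24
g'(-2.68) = 146.79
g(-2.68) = -388.13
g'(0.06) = 86.02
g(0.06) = 5.28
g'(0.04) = 87.35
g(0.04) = 3.55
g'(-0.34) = 111.59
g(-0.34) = -34.32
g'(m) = 4*m^3 - 6*m^2 - 66*m + 90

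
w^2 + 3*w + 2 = (w + 1)*(w + 2)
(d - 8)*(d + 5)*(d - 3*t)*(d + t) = d^4 - 2*d^3*t - 3*d^3 - 3*d^2*t^2 + 6*d^2*t - 40*d^2 + 9*d*t^2 + 80*d*t + 120*t^2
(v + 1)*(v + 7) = v^2 + 8*v + 7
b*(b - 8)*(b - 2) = b^3 - 10*b^2 + 16*b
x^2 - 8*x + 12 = (x - 6)*(x - 2)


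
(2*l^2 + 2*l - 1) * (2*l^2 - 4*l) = 4*l^4 - 4*l^3 - 10*l^2 + 4*l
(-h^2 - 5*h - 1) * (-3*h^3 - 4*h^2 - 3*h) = 3*h^5 + 19*h^4 + 26*h^3 + 19*h^2 + 3*h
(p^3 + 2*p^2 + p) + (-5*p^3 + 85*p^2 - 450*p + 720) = -4*p^3 + 87*p^2 - 449*p + 720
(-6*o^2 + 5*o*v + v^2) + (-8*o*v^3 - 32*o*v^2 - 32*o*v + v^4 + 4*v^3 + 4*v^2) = -6*o^2 - 8*o*v^3 - 32*o*v^2 - 27*o*v + v^4 + 4*v^3 + 5*v^2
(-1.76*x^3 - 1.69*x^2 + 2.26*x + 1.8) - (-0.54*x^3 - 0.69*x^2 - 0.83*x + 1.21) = -1.22*x^3 - 1.0*x^2 + 3.09*x + 0.59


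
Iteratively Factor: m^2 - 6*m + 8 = (m - 2)*(m - 4)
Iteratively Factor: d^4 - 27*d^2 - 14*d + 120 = (d + 3)*(d^3 - 3*d^2 - 18*d + 40) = (d - 2)*(d + 3)*(d^2 - d - 20) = (d - 2)*(d + 3)*(d + 4)*(d - 5)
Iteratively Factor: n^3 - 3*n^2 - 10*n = (n)*(n^2 - 3*n - 10) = n*(n + 2)*(n - 5)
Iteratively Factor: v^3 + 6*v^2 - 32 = (v - 2)*(v^2 + 8*v + 16) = (v - 2)*(v + 4)*(v + 4)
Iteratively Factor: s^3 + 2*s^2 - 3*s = (s + 3)*(s^2 - s) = s*(s + 3)*(s - 1)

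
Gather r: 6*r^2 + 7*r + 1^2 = 6*r^2 + 7*r + 1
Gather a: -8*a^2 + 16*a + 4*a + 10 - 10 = -8*a^2 + 20*a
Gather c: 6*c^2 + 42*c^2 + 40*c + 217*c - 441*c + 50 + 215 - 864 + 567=48*c^2 - 184*c - 32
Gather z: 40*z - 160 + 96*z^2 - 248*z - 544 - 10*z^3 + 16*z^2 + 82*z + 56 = -10*z^3 + 112*z^2 - 126*z - 648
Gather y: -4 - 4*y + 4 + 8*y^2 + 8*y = 8*y^2 + 4*y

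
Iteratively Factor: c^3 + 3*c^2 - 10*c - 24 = (c - 3)*(c^2 + 6*c + 8) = (c - 3)*(c + 4)*(c + 2)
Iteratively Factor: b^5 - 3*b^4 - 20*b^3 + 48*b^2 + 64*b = (b)*(b^4 - 3*b^3 - 20*b^2 + 48*b + 64) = b*(b + 4)*(b^3 - 7*b^2 + 8*b + 16) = b*(b - 4)*(b + 4)*(b^2 - 3*b - 4) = b*(b - 4)^2*(b + 4)*(b + 1)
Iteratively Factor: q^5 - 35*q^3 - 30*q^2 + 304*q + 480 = (q + 4)*(q^4 - 4*q^3 - 19*q^2 + 46*q + 120) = (q - 4)*(q + 4)*(q^3 - 19*q - 30) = (q - 4)*(q + 2)*(q + 4)*(q^2 - 2*q - 15) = (q - 4)*(q + 2)*(q + 3)*(q + 4)*(q - 5)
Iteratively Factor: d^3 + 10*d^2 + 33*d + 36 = (d + 3)*(d^2 + 7*d + 12) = (d + 3)^2*(d + 4)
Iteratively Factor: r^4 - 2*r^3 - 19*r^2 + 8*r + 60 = (r + 2)*(r^3 - 4*r^2 - 11*r + 30) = (r - 5)*(r + 2)*(r^2 + r - 6) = (r - 5)*(r - 2)*(r + 2)*(r + 3)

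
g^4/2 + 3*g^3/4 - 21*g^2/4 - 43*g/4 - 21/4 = (g/2 + 1/2)*(g - 7/2)*(g + 1)*(g + 3)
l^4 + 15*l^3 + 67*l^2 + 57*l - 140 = (l - 1)*(l + 4)*(l + 5)*(l + 7)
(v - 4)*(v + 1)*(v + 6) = v^3 + 3*v^2 - 22*v - 24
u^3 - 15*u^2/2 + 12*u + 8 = (u - 4)^2*(u + 1/2)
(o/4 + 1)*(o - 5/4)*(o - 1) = o^3/4 + 7*o^2/16 - 31*o/16 + 5/4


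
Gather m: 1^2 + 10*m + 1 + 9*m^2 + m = 9*m^2 + 11*m + 2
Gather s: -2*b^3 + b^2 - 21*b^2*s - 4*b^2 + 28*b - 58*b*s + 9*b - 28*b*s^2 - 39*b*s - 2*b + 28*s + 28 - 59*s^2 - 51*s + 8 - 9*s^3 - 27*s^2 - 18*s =-2*b^3 - 3*b^2 + 35*b - 9*s^3 + s^2*(-28*b - 86) + s*(-21*b^2 - 97*b - 41) + 36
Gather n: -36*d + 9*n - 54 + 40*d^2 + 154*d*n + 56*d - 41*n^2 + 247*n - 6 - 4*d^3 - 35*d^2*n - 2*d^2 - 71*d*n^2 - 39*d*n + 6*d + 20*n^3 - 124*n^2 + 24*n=-4*d^3 + 38*d^2 + 26*d + 20*n^3 + n^2*(-71*d - 165) + n*(-35*d^2 + 115*d + 280) - 60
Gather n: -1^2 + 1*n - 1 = n - 2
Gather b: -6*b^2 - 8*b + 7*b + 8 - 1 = -6*b^2 - b + 7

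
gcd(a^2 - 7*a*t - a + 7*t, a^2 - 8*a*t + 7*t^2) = -a + 7*t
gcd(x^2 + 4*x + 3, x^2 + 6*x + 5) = x + 1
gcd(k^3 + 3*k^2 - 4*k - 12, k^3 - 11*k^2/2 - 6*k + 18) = k + 2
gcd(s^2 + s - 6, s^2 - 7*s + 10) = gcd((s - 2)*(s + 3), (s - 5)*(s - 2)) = s - 2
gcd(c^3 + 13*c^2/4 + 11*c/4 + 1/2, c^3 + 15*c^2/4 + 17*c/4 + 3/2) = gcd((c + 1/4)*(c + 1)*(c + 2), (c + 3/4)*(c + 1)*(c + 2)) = c^2 + 3*c + 2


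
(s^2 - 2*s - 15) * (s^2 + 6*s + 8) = s^4 + 4*s^3 - 19*s^2 - 106*s - 120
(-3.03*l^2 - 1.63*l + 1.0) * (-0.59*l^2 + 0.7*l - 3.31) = 1.7877*l^4 - 1.1593*l^3 + 8.2983*l^2 + 6.0953*l - 3.31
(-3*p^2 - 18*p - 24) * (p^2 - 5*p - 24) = -3*p^4 - 3*p^3 + 138*p^2 + 552*p + 576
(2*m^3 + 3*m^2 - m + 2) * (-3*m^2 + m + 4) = -6*m^5 - 7*m^4 + 14*m^3 + 5*m^2 - 2*m + 8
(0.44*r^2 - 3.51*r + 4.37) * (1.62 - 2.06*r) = -0.9064*r^3 + 7.9434*r^2 - 14.6884*r + 7.0794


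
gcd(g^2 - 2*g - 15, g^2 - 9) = g + 3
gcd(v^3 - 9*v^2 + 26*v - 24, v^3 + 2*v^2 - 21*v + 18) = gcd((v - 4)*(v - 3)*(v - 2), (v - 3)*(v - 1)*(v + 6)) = v - 3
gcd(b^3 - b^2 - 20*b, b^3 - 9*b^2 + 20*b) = b^2 - 5*b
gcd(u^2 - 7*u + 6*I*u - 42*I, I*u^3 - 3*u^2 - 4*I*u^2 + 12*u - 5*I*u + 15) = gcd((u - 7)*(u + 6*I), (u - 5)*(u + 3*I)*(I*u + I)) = 1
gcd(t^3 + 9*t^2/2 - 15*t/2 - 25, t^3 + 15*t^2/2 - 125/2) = t^2 + 5*t/2 - 25/2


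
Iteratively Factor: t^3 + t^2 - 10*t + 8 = (t - 2)*(t^2 + 3*t - 4) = (t - 2)*(t - 1)*(t + 4)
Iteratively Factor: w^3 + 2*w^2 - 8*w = (w)*(w^2 + 2*w - 8) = w*(w - 2)*(w + 4)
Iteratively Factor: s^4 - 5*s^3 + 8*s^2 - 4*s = (s - 1)*(s^3 - 4*s^2 + 4*s) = s*(s - 1)*(s^2 - 4*s + 4) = s*(s - 2)*(s - 1)*(s - 2)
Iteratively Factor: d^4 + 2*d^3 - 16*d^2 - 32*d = (d + 4)*(d^3 - 2*d^2 - 8*d) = (d + 2)*(d + 4)*(d^2 - 4*d) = d*(d + 2)*(d + 4)*(d - 4)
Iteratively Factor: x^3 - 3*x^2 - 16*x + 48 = (x - 3)*(x^2 - 16) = (x - 3)*(x + 4)*(x - 4)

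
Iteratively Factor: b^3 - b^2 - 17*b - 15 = (b - 5)*(b^2 + 4*b + 3) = (b - 5)*(b + 3)*(b + 1)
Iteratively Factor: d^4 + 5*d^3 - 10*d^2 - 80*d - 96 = (d + 3)*(d^3 + 2*d^2 - 16*d - 32) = (d - 4)*(d + 3)*(d^2 + 6*d + 8) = (d - 4)*(d + 2)*(d + 3)*(d + 4)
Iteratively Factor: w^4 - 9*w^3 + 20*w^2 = (w - 5)*(w^3 - 4*w^2) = w*(w - 5)*(w^2 - 4*w) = w^2*(w - 5)*(w - 4)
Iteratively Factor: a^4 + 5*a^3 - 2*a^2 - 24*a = (a)*(a^3 + 5*a^2 - 2*a - 24) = a*(a + 3)*(a^2 + 2*a - 8) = a*(a - 2)*(a + 3)*(a + 4)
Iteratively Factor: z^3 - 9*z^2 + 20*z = (z - 5)*(z^2 - 4*z) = (z - 5)*(z - 4)*(z)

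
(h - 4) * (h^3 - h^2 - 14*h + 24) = h^4 - 5*h^3 - 10*h^2 + 80*h - 96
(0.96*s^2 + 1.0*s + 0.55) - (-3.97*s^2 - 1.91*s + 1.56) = 4.93*s^2 + 2.91*s - 1.01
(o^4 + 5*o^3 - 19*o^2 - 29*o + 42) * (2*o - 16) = 2*o^5 - 6*o^4 - 118*o^3 + 246*o^2 + 548*o - 672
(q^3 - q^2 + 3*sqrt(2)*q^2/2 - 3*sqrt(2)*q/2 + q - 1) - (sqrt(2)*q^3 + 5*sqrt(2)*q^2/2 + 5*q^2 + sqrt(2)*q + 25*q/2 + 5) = -sqrt(2)*q^3 + q^3 - 6*q^2 - sqrt(2)*q^2 - 23*q/2 - 5*sqrt(2)*q/2 - 6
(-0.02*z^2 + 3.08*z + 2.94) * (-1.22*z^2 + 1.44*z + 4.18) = 0.0244*z^4 - 3.7864*z^3 + 0.764800000000001*z^2 + 17.108*z + 12.2892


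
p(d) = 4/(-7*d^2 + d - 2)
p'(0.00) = -1.00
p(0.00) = -2.00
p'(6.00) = 0.01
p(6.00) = -0.02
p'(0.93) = 0.95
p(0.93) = -0.56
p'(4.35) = 0.01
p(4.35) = -0.03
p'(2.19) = 0.11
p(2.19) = -0.12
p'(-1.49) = -0.24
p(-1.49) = -0.21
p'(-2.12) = -0.10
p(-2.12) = -0.11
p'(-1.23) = -0.38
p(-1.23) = -0.29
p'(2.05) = 0.13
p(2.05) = -0.14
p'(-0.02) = -1.25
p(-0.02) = -1.98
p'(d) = 4*(14*d - 1)/(-7*d^2 + d - 2)^2 = 4*(14*d - 1)/(7*d^2 - d + 2)^2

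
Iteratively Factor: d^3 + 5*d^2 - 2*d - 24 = (d - 2)*(d^2 + 7*d + 12) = (d - 2)*(d + 4)*(d + 3)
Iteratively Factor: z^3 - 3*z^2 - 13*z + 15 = (z + 3)*(z^2 - 6*z + 5) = (z - 5)*(z + 3)*(z - 1)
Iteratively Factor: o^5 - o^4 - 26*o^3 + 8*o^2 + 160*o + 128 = (o + 4)*(o^4 - 5*o^3 - 6*o^2 + 32*o + 32) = (o + 2)*(o + 4)*(o^3 - 7*o^2 + 8*o + 16) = (o - 4)*(o + 2)*(o + 4)*(o^2 - 3*o - 4) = (o - 4)*(o + 1)*(o + 2)*(o + 4)*(o - 4)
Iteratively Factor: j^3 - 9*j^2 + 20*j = (j - 5)*(j^2 - 4*j) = j*(j - 5)*(j - 4)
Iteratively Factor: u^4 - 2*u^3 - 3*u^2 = (u + 1)*(u^3 - 3*u^2) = u*(u + 1)*(u^2 - 3*u) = u*(u - 3)*(u + 1)*(u)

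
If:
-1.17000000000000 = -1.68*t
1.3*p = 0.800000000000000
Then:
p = 0.62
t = 0.70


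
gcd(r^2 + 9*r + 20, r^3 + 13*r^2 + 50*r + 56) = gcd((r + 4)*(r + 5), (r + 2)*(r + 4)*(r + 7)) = r + 4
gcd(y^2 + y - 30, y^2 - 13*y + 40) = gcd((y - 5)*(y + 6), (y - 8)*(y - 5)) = y - 5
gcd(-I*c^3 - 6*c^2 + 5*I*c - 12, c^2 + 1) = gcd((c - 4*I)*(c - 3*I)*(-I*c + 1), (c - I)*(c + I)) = c + I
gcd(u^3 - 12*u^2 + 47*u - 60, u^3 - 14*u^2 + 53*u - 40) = u - 5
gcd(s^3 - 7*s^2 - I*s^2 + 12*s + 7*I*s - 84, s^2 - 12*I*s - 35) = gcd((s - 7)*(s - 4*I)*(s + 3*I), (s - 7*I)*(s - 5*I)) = 1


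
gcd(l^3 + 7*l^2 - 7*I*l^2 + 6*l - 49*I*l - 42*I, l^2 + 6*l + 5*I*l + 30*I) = l + 6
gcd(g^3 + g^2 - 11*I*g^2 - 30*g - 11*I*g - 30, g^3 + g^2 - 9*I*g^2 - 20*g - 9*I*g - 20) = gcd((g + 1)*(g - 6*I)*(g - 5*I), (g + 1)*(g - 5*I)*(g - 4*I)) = g^2 + g*(1 - 5*I) - 5*I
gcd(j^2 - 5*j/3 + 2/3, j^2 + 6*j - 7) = j - 1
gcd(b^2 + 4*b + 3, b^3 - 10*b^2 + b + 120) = b + 3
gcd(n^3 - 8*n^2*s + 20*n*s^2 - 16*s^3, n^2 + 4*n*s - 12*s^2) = -n + 2*s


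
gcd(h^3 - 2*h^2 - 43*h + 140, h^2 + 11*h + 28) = h + 7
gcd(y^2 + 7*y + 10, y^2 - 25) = y + 5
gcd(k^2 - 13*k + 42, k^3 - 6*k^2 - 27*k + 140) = k - 7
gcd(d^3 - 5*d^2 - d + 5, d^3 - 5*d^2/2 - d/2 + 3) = d + 1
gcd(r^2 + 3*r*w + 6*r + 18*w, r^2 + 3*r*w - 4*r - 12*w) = r + 3*w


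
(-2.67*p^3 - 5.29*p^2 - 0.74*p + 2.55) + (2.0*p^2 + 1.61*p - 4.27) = -2.67*p^3 - 3.29*p^2 + 0.87*p - 1.72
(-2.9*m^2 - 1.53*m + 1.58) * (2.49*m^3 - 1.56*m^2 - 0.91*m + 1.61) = -7.221*m^5 + 0.7143*m^4 + 8.96*m^3 - 5.7415*m^2 - 3.9011*m + 2.5438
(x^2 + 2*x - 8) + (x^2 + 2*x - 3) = 2*x^2 + 4*x - 11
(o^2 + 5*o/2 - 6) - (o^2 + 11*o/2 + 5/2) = -3*o - 17/2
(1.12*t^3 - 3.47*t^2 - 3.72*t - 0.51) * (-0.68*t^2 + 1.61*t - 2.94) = -0.7616*t^5 + 4.1628*t^4 - 6.3499*t^3 + 4.5594*t^2 + 10.1157*t + 1.4994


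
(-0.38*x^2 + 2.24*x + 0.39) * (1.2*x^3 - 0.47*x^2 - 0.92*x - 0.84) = -0.456*x^5 + 2.8666*x^4 - 0.2352*x^3 - 1.9249*x^2 - 2.2404*x - 0.3276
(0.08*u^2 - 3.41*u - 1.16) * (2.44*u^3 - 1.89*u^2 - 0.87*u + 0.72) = 0.1952*u^5 - 8.4716*u^4 + 3.5449*u^3 + 5.2167*u^2 - 1.446*u - 0.8352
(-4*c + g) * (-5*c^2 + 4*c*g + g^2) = 20*c^3 - 21*c^2*g + g^3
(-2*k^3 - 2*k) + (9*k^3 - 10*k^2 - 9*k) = 7*k^3 - 10*k^2 - 11*k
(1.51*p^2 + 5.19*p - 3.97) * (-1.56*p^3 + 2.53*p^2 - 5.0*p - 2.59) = -2.3556*p^5 - 4.2761*p^4 + 11.7739*p^3 - 39.905*p^2 + 6.4079*p + 10.2823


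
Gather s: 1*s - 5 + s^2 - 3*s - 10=s^2 - 2*s - 15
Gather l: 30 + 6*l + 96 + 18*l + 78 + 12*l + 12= 36*l + 216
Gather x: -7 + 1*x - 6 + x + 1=2*x - 12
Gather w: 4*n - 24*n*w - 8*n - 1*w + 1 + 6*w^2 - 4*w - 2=-4*n + 6*w^2 + w*(-24*n - 5) - 1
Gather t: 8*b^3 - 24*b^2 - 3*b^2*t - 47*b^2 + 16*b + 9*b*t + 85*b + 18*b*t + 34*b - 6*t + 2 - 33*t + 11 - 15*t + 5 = 8*b^3 - 71*b^2 + 135*b + t*(-3*b^2 + 27*b - 54) + 18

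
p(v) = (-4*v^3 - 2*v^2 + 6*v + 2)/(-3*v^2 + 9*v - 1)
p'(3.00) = -840.00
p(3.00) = 106.00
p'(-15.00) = 1.30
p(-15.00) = -15.98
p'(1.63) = -5.95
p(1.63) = -1.90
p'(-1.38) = 0.57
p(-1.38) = -0.02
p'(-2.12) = 0.82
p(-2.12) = -0.55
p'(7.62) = 0.83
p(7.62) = 17.24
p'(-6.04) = 1.18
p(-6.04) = -4.70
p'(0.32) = -8.04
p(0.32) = 2.28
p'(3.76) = -13.35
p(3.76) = 22.60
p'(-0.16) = -4.10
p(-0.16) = -0.40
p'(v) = (6*v - 9)*(-4*v^3 - 2*v^2 + 6*v + 2)/(-3*v^2 + 9*v - 1)^2 + (-12*v^2 - 4*v + 6)/(-3*v^2 + 9*v - 1)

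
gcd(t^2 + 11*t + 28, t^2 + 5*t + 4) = t + 4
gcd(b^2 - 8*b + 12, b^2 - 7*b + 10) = b - 2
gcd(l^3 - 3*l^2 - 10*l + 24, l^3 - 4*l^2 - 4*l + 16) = l^2 - 6*l + 8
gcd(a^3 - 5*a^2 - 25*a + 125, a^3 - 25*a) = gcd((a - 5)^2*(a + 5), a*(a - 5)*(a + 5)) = a^2 - 25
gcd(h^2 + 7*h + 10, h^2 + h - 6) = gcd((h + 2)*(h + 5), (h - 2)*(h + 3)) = 1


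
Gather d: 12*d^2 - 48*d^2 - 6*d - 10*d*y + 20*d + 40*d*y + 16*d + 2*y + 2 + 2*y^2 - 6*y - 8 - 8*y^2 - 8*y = -36*d^2 + d*(30*y + 30) - 6*y^2 - 12*y - 6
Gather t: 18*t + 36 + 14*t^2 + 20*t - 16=14*t^2 + 38*t + 20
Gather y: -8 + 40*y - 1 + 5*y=45*y - 9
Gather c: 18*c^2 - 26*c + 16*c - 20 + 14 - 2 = 18*c^2 - 10*c - 8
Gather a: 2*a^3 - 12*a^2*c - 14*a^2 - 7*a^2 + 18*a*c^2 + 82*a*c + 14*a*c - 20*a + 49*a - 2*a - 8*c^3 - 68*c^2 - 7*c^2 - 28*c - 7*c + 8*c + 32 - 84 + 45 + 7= 2*a^3 + a^2*(-12*c - 21) + a*(18*c^2 + 96*c + 27) - 8*c^3 - 75*c^2 - 27*c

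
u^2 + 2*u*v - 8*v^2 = (u - 2*v)*(u + 4*v)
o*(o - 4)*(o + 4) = o^3 - 16*o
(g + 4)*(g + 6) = g^2 + 10*g + 24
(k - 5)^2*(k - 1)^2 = k^4 - 12*k^3 + 46*k^2 - 60*k + 25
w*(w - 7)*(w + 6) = w^3 - w^2 - 42*w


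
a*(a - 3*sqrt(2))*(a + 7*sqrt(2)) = a^3 + 4*sqrt(2)*a^2 - 42*a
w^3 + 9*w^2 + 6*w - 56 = (w - 2)*(w + 4)*(w + 7)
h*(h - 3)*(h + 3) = h^3 - 9*h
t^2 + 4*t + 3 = (t + 1)*(t + 3)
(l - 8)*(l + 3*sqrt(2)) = l^2 - 8*l + 3*sqrt(2)*l - 24*sqrt(2)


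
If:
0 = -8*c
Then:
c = 0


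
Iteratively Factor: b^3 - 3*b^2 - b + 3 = (b - 1)*(b^2 - 2*b - 3) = (b - 1)*(b + 1)*(b - 3)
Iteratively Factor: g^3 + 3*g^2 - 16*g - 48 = (g + 4)*(g^2 - g - 12) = (g + 3)*(g + 4)*(g - 4)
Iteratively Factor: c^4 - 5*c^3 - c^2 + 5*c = (c - 5)*(c^3 - c) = c*(c - 5)*(c^2 - 1) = c*(c - 5)*(c - 1)*(c + 1)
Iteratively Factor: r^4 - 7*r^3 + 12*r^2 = (r)*(r^3 - 7*r^2 + 12*r) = r*(r - 4)*(r^2 - 3*r) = r*(r - 4)*(r - 3)*(r)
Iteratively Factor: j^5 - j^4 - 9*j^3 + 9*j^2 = (j - 1)*(j^4 - 9*j^2) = j*(j - 1)*(j^3 - 9*j) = j*(j - 1)*(j + 3)*(j^2 - 3*j) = j^2*(j - 1)*(j + 3)*(j - 3)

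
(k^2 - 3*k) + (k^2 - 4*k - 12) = 2*k^2 - 7*k - 12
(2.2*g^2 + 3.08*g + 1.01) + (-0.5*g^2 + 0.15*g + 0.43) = 1.7*g^2 + 3.23*g + 1.44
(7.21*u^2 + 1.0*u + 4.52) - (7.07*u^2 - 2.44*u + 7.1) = 0.14*u^2 + 3.44*u - 2.58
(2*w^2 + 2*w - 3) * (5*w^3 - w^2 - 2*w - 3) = 10*w^5 + 8*w^4 - 21*w^3 - 7*w^2 + 9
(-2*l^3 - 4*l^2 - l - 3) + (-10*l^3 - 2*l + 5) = -12*l^3 - 4*l^2 - 3*l + 2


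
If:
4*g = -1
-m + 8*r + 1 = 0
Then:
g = -1/4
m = 8*r + 1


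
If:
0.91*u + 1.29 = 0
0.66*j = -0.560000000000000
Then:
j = -0.85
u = -1.42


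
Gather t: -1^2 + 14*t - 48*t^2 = -48*t^2 + 14*t - 1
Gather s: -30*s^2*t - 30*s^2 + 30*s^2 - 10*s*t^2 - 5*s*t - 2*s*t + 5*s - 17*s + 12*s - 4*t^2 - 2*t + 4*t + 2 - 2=-30*s^2*t + s*(-10*t^2 - 7*t) - 4*t^2 + 2*t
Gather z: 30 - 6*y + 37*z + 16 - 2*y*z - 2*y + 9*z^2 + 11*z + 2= -8*y + 9*z^2 + z*(48 - 2*y) + 48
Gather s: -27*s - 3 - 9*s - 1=-36*s - 4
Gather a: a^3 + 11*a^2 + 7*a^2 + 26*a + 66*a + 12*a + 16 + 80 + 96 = a^3 + 18*a^2 + 104*a + 192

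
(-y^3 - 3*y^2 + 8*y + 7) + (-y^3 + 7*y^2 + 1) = -2*y^3 + 4*y^2 + 8*y + 8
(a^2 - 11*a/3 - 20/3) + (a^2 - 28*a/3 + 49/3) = 2*a^2 - 13*a + 29/3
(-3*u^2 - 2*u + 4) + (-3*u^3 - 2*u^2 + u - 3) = -3*u^3 - 5*u^2 - u + 1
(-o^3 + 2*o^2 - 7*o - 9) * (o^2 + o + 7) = -o^5 + o^4 - 12*o^3 - 2*o^2 - 58*o - 63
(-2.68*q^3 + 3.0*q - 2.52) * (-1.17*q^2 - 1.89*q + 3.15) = 3.1356*q^5 + 5.0652*q^4 - 11.952*q^3 - 2.7216*q^2 + 14.2128*q - 7.938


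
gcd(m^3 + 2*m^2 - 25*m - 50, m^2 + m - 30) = m - 5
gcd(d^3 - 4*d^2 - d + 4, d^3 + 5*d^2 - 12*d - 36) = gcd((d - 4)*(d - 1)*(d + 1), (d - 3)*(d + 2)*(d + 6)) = 1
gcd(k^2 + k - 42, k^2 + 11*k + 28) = k + 7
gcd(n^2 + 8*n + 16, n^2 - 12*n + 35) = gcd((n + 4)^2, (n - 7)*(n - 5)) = 1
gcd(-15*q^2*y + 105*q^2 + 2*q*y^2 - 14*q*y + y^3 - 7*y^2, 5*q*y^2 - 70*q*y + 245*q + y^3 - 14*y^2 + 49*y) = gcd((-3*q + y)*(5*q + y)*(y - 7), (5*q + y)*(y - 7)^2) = 5*q*y - 35*q + y^2 - 7*y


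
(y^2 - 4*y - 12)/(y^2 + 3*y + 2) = (y - 6)/(y + 1)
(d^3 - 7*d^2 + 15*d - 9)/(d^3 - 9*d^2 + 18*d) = (d^2 - 4*d + 3)/(d*(d - 6))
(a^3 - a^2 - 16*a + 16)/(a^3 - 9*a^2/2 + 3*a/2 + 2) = 2*(a + 4)/(2*a + 1)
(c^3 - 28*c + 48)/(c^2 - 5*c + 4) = (c^2 + 4*c - 12)/(c - 1)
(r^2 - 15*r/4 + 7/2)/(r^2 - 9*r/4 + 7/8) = 2*(r - 2)/(2*r - 1)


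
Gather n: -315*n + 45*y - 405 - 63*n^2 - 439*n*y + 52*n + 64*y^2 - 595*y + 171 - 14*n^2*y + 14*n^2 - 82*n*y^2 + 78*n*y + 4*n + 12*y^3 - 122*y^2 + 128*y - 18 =n^2*(-14*y - 49) + n*(-82*y^2 - 361*y - 259) + 12*y^3 - 58*y^2 - 422*y - 252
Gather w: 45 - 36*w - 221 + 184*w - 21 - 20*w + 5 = 128*w - 192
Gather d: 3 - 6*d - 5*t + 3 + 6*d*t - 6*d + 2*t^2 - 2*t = d*(6*t - 12) + 2*t^2 - 7*t + 6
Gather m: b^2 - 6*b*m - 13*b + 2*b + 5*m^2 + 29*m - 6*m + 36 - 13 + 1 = b^2 - 11*b + 5*m^2 + m*(23 - 6*b) + 24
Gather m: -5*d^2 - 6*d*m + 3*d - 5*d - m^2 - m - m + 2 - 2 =-5*d^2 - 2*d - m^2 + m*(-6*d - 2)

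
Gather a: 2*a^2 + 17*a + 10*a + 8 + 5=2*a^2 + 27*a + 13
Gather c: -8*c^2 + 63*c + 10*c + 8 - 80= -8*c^2 + 73*c - 72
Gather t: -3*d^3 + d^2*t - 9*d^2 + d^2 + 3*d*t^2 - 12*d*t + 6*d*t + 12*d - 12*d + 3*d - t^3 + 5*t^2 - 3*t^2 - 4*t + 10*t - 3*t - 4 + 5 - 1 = -3*d^3 - 8*d^2 + 3*d - t^3 + t^2*(3*d + 2) + t*(d^2 - 6*d + 3)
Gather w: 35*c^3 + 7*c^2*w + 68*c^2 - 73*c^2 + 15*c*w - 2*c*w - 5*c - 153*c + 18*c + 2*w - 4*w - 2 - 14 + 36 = 35*c^3 - 5*c^2 - 140*c + w*(7*c^2 + 13*c - 2) + 20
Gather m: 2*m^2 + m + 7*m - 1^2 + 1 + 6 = 2*m^2 + 8*m + 6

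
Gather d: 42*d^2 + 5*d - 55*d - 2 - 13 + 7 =42*d^2 - 50*d - 8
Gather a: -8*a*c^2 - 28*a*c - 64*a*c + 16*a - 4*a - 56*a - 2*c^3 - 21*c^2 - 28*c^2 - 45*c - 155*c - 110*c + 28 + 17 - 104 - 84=a*(-8*c^2 - 92*c - 44) - 2*c^3 - 49*c^2 - 310*c - 143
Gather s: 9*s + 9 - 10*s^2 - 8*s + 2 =-10*s^2 + s + 11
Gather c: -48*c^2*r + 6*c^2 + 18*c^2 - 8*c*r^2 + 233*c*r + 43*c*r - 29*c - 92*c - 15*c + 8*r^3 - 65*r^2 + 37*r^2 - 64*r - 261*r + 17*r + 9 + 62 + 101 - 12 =c^2*(24 - 48*r) + c*(-8*r^2 + 276*r - 136) + 8*r^3 - 28*r^2 - 308*r + 160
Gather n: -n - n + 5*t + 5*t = -2*n + 10*t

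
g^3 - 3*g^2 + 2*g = g*(g - 2)*(g - 1)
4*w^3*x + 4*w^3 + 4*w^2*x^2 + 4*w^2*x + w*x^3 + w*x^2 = (2*w + x)^2*(w*x + w)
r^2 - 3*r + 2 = (r - 2)*(r - 1)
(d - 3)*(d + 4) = d^2 + d - 12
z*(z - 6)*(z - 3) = z^3 - 9*z^2 + 18*z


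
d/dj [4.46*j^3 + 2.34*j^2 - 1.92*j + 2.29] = 13.38*j^2 + 4.68*j - 1.92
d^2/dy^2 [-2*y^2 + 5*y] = -4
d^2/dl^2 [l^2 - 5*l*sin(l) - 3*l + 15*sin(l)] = 5*l*sin(l) - 15*sin(l) - 10*cos(l) + 2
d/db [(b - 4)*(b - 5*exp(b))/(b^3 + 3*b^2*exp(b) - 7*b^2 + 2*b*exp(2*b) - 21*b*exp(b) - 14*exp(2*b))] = ((b - 4)*(b - 5*exp(b))*(-3*b^2*exp(b) - 3*b^2 - 4*b*exp(2*b) + 15*b*exp(b) + 14*b + 26*exp(2*b) + 21*exp(b)) + (b - (b - 4)*(5*exp(b) - 1) - 5*exp(b))*(b^3 + 3*b^2*exp(b) - 7*b^2 + 2*b*exp(2*b) - 21*b*exp(b) - 14*exp(2*b)))/(b^3 + 3*b^2*exp(b) - 7*b^2 + 2*b*exp(2*b) - 21*b*exp(b) - 14*exp(2*b))^2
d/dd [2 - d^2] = -2*d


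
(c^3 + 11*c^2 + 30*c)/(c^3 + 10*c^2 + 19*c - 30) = c/(c - 1)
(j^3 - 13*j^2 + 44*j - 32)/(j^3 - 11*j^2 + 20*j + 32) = (j - 1)/(j + 1)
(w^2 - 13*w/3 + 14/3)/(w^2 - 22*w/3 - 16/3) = (-3*w^2 + 13*w - 14)/(-3*w^2 + 22*w + 16)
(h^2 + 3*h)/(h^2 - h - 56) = h*(h + 3)/(h^2 - h - 56)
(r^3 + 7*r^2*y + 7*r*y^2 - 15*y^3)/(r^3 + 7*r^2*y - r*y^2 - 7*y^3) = (r^2 + 8*r*y + 15*y^2)/(r^2 + 8*r*y + 7*y^2)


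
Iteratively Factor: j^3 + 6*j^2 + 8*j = (j + 4)*(j^2 + 2*j) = (j + 2)*(j + 4)*(j)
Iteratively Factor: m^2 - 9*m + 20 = (m - 5)*(m - 4)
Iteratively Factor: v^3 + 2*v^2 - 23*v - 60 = (v - 5)*(v^2 + 7*v + 12) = (v - 5)*(v + 4)*(v + 3)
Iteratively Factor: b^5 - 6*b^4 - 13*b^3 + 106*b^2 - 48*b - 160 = (b - 2)*(b^4 - 4*b^3 - 21*b^2 + 64*b + 80) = (b - 4)*(b - 2)*(b^3 - 21*b - 20) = (b - 4)*(b - 2)*(b + 4)*(b^2 - 4*b - 5) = (b - 5)*(b - 4)*(b - 2)*(b + 4)*(b + 1)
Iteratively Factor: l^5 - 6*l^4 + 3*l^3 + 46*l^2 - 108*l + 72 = (l + 3)*(l^4 - 9*l^3 + 30*l^2 - 44*l + 24) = (l - 2)*(l + 3)*(l^3 - 7*l^2 + 16*l - 12) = (l - 2)^2*(l + 3)*(l^2 - 5*l + 6) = (l - 3)*(l - 2)^2*(l + 3)*(l - 2)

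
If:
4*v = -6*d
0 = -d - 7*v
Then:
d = 0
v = 0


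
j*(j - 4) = j^2 - 4*j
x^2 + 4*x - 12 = (x - 2)*(x + 6)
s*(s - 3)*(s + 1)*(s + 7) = s^4 + 5*s^3 - 17*s^2 - 21*s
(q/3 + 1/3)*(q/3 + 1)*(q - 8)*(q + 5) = q^4/9 + q^3/9 - 49*q^2/9 - 169*q/9 - 40/3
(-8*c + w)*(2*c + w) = -16*c^2 - 6*c*w + w^2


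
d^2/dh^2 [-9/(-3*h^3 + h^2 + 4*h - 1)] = 18*((1 - 9*h)*(3*h^3 - h^2 - 4*h + 1) + (-9*h^2 + 2*h + 4)^2)/(3*h^3 - h^2 - 4*h + 1)^3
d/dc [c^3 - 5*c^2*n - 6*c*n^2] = 3*c^2 - 10*c*n - 6*n^2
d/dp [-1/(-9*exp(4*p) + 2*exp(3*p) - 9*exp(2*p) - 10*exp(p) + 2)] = (-36*exp(3*p) + 6*exp(2*p) - 18*exp(p) - 10)*exp(p)/(9*exp(4*p) - 2*exp(3*p) + 9*exp(2*p) + 10*exp(p) - 2)^2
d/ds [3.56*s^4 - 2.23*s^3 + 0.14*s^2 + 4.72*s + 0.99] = 14.24*s^3 - 6.69*s^2 + 0.28*s + 4.72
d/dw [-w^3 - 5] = -3*w^2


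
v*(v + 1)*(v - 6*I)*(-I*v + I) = -I*v^4 - 6*v^3 + I*v^2 + 6*v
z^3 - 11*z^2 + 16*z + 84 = (z - 7)*(z - 6)*(z + 2)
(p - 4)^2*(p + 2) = p^3 - 6*p^2 + 32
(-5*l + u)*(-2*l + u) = 10*l^2 - 7*l*u + u^2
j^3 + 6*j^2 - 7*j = j*(j - 1)*(j + 7)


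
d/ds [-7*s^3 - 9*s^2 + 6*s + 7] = -21*s^2 - 18*s + 6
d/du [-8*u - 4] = -8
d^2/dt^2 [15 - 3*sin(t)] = 3*sin(t)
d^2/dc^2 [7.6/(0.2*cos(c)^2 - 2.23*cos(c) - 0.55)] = (1.216*(1 - cos(c)^2)^2 - 10.1688*cos(c)^3 + 41.74604*cos(c)^2 + 11.0162*cos(c) - 78.47608)/(-0.2*cos(c)^2 + 2.23*cos(c) + 0.55)^3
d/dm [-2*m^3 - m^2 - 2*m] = -6*m^2 - 2*m - 2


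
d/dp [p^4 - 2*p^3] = p^2*(4*p - 6)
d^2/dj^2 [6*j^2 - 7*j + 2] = 12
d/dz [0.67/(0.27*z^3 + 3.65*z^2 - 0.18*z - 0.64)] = (-0.5427*z^2 - 4.891*z + 0.1206)/(0.27*z^3 + 3.65*z^2 - 0.18*z - 0.64)^2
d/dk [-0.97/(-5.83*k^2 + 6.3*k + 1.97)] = (6.111 - 11.3102*k)/(-5.83*k^2 + 6.3*k + 1.97)^2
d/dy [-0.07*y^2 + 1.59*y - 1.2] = 1.59 - 0.14*y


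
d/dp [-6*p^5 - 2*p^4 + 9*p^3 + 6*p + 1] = -30*p^4 - 8*p^3 + 27*p^2 + 6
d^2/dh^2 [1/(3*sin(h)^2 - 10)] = 6*(-6*sin(h)^4 - 11*sin(h)^2 + 10)/(3*sin(h)^2 - 10)^3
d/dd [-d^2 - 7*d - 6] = -2*d - 7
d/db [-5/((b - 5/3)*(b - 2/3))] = 135*(6*b - 7)/((3*b - 5)^2*(3*b - 2)^2)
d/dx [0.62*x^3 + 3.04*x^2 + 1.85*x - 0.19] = 1.86*x^2 + 6.08*x + 1.85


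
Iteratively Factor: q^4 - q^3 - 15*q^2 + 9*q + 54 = (q - 3)*(q^3 + 2*q^2 - 9*q - 18) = (q - 3)*(q + 2)*(q^2 - 9) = (q - 3)^2*(q + 2)*(q + 3)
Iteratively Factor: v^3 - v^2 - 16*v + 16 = (v - 1)*(v^2 - 16) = (v - 1)*(v + 4)*(v - 4)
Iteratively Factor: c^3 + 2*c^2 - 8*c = (c + 4)*(c^2 - 2*c) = c*(c + 4)*(c - 2)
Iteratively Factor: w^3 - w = (w - 1)*(w^2 + w) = (w - 1)*(w + 1)*(w)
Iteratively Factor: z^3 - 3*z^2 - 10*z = (z)*(z^2 - 3*z - 10) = z*(z + 2)*(z - 5)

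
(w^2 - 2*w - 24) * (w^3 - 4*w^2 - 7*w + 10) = w^5 - 6*w^4 - 23*w^3 + 120*w^2 + 148*w - 240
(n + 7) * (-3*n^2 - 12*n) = -3*n^3 - 33*n^2 - 84*n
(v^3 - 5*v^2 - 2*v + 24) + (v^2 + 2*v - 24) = v^3 - 4*v^2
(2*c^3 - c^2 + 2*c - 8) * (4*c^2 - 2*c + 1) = 8*c^5 - 8*c^4 + 12*c^3 - 37*c^2 + 18*c - 8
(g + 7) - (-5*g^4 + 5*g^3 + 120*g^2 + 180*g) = 5*g^4 - 5*g^3 - 120*g^2 - 179*g + 7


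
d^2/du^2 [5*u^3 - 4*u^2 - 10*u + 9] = 30*u - 8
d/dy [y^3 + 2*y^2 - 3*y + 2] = 3*y^2 + 4*y - 3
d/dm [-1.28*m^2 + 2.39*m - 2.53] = 2.39 - 2.56*m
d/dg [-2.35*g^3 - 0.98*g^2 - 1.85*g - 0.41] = -7.05*g^2 - 1.96*g - 1.85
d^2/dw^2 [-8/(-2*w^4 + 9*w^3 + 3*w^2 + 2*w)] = 16*(3*w*(-4*w^2 + 9*w + 1)*(-2*w^3 + 9*w^2 + 3*w + 2) - (-8*w^3 + 27*w^2 + 6*w + 2)^2)/(w^3*(-2*w^3 + 9*w^2 + 3*w + 2)^3)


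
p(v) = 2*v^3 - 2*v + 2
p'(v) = 6*v^2 - 2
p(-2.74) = -33.66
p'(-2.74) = 43.05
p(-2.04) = -10.90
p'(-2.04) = 22.97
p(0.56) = 1.23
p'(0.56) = -0.12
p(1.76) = 9.38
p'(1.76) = 16.59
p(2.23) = 19.72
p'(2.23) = 27.84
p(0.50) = 1.25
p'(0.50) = -0.50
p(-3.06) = -49.19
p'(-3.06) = 54.18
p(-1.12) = 1.43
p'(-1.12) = 5.53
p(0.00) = 2.00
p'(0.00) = -2.00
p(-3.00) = -46.00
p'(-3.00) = 52.00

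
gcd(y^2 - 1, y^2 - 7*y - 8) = y + 1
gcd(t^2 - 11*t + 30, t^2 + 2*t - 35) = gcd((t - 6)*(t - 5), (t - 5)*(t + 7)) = t - 5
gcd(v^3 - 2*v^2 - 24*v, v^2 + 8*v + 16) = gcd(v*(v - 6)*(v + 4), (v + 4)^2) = v + 4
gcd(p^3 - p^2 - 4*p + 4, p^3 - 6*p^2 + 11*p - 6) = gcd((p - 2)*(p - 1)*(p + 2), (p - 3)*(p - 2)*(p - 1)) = p^2 - 3*p + 2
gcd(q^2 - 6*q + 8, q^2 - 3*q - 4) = q - 4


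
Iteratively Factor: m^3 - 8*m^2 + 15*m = (m - 3)*(m^2 - 5*m) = (m - 5)*(m - 3)*(m)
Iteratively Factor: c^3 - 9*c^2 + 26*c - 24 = (c - 4)*(c^2 - 5*c + 6) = (c - 4)*(c - 2)*(c - 3)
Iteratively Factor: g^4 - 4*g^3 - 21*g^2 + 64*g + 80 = (g + 1)*(g^3 - 5*g^2 - 16*g + 80) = (g - 4)*(g + 1)*(g^2 - g - 20) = (g - 5)*(g - 4)*(g + 1)*(g + 4)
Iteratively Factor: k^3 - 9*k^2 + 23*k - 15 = (k - 1)*(k^2 - 8*k + 15) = (k - 5)*(k - 1)*(k - 3)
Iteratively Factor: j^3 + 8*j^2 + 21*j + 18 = (j + 3)*(j^2 + 5*j + 6) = (j + 3)^2*(j + 2)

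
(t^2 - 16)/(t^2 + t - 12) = (t - 4)/(t - 3)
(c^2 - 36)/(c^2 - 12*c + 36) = (c + 6)/(c - 6)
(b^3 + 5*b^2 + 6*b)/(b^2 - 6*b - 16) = b*(b + 3)/(b - 8)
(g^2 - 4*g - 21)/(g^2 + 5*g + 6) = (g - 7)/(g + 2)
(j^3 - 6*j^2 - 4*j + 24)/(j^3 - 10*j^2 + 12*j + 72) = (j - 2)/(j - 6)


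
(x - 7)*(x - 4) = x^2 - 11*x + 28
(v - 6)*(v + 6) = v^2 - 36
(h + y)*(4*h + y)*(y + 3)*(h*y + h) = 4*h^3*y^2 + 16*h^3*y + 12*h^3 + 5*h^2*y^3 + 20*h^2*y^2 + 15*h^2*y + h*y^4 + 4*h*y^3 + 3*h*y^2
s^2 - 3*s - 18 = (s - 6)*(s + 3)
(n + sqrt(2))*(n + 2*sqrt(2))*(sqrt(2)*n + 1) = sqrt(2)*n^3 + 7*n^2 + 7*sqrt(2)*n + 4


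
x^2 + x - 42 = (x - 6)*(x + 7)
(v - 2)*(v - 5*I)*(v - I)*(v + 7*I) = v^4 - 2*v^3 + I*v^3 + 37*v^2 - 2*I*v^2 - 74*v - 35*I*v + 70*I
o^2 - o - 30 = (o - 6)*(o + 5)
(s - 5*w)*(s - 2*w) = s^2 - 7*s*w + 10*w^2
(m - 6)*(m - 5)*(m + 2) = m^3 - 9*m^2 + 8*m + 60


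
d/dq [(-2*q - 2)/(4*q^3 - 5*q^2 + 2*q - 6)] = 2*(8*q^3 + 7*q^2 - 10*q + 8)/(16*q^6 - 40*q^5 + 41*q^4 - 68*q^3 + 64*q^2 - 24*q + 36)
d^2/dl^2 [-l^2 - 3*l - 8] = -2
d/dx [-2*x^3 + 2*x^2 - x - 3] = -6*x^2 + 4*x - 1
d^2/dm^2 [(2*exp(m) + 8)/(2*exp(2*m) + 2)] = (exp(4*m) + 16*exp(3*m) - 6*exp(2*m) - 16*exp(m) + 1)*exp(m)/(exp(6*m) + 3*exp(4*m) + 3*exp(2*m) + 1)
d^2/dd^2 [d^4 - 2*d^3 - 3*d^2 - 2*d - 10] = 12*d^2 - 12*d - 6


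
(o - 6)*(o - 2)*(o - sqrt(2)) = o^3 - 8*o^2 - sqrt(2)*o^2 + 8*sqrt(2)*o + 12*o - 12*sqrt(2)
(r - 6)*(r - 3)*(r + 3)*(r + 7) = r^4 + r^3 - 51*r^2 - 9*r + 378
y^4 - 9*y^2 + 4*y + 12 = (y - 2)^2*(y + 1)*(y + 3)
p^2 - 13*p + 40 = (p - 8)*(p - 5)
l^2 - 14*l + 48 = (l - 8)*(l - 6)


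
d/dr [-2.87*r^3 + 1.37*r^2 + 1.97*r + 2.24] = -8.61*r^2 + 2.74*r + 1.97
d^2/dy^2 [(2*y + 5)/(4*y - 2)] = 24/(2*y - 1)^3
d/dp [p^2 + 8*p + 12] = 2*p + 8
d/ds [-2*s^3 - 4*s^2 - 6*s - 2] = -6*s^2 - 8*s - 6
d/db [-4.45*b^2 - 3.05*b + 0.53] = -8.9*b - 3.05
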